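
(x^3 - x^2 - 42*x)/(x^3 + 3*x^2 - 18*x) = (x - 7)/(x - 3)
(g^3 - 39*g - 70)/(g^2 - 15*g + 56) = (g^2 + 7*g + 10)/(g - 8)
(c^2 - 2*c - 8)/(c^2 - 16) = (c + 2)/(c + 4)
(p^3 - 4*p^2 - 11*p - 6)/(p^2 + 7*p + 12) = (p^3 - 4*p^2 - 11*p - 6)/(p^2 + 7*p + 12)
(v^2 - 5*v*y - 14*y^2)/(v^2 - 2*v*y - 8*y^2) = (-v + 7*y)/(-v + 4*y)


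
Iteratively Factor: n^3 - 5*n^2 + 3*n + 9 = (n - 3)*(n^2 - 2*n - 3) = (n - 3)*(n + 1)*(n - 3)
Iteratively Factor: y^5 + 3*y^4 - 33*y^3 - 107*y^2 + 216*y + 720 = (y - 3)*(y^4 + 6*y^3 - 15*y^2 - 152*y - 240) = (y - 5)*(y - 3)*(y^3 + 11*y^2 + 40*y + 48) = (y - 5)*(y - 3)*(y + 3)*(y^2 + 8*y + 16) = (y - 5)*(y - 3)*(y + 3)*(y + 4)*(y + 4)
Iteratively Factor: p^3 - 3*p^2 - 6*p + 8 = (p - 1)*(p^2 - 2*p - 8) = (p - 1)*(p + 2)*(p - 4)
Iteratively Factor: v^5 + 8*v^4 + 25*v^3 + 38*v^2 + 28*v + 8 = (v + 2)*(v^4 + 6*v^3 + 13*v^2 + 12*v + 4) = (v + 2)^2*(v^3 + 4*v^2 + 5*v + 2) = (v + 1)*(v + 2)^2*(v^2 + 3*v + 2) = (v + 1)^2*(v + 2)^2*(v + 2)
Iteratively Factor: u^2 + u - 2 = (u - 1)*(u + 2)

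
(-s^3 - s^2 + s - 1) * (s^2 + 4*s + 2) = -s^5 - 5*s^4 - 5*s^3 + s^2 - 2*s - 2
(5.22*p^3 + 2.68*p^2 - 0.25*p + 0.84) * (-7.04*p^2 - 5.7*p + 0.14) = -36.7488*p^5 - 48.6212*p^4 - 12.7852*p^3 - 4.1134*p^2 - 4.823*p + 0.1176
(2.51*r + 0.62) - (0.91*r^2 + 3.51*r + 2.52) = -0.91*r^2 - 1.0*r - 1.9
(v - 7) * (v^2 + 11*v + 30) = v^3 + 4*v^2 - 47*v - 210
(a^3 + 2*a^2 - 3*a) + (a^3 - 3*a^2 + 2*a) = 2*a^3 - a^2 - a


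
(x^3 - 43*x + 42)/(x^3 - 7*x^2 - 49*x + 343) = (x^2 - 7*x + 6)/(x^2 - 14*x + 49)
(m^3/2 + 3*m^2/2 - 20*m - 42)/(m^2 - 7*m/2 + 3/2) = (m^3 + 3*m^2 - 40*m - 84)/(2*m^2 - 7*m + 3)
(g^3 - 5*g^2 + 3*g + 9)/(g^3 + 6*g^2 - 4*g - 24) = (g^3 - 5*g^2 + 3*g + 9)/(g^3 + 6*g^2 - 4*g - 24)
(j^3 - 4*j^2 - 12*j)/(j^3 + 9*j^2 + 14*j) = (j - 6)/(j + 7)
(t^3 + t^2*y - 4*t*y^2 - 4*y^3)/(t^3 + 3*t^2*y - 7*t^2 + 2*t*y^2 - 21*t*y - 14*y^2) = (t - 2*y)/(t - 7)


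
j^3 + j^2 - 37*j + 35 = (j - 5)*(j - 1)*(j + 7)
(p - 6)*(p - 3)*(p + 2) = p^3 - 7*p^2 + 36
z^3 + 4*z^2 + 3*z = z*(z + 1)*(z + 3)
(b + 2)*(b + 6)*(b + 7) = b^3 + 15*b^2 + 68*b + 84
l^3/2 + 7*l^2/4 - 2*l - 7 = (l/2 + 1)*(l - 2)*(l + 7/2)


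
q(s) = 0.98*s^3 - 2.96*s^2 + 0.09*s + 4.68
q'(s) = 2.94*s^2 - 5.92*s + 0.09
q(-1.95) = -14.02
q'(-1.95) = 22.81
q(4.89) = 48.93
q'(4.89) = 41.44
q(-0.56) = 3.53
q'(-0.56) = 4.33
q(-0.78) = 2.34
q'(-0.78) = 6.50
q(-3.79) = -91.53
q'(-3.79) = 64.76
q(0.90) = 3.08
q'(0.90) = -2.86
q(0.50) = 4.11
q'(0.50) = -2.14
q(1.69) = 1.11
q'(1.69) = -1.52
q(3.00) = 4.77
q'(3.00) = 8.79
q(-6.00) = -314.10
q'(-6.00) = 141.45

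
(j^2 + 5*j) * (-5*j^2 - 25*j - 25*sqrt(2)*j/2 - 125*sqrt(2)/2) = -5*j^4 - 50*j^3 - 25*sqrt(2)*j^3/2 - 125*sqrt(2)*j^2 - 125*j^2 - 625*sqrt(2)*j/2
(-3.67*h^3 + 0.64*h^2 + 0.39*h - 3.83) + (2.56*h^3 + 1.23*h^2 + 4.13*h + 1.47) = -1.11*h^3 + 1.87*h^2 + 4.52*h - 2.36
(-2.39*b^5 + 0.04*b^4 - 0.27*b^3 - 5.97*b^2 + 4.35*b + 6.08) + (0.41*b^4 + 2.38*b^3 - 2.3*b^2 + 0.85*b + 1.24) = -2.39*b^5 + 0.45*b^4 + 2.11*b^3 - 8.27*b^2 + 5.2*b + 7.32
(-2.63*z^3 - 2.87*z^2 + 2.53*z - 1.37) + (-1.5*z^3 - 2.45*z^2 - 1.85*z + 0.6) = -4.13*z^3 - 5.32*z^2 + 0.68*z - 0.77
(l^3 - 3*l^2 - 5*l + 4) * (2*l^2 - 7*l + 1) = 2*l^5 - 13*l^4 + 12*l^3 + 40*l^2 - 33*l + 4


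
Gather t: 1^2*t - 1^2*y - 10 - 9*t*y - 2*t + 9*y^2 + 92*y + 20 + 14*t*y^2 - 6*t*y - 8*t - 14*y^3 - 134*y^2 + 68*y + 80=t*(14*y^2 - 15*y - 9) - 14*y^3 - 125*y^2 + 159*y + 90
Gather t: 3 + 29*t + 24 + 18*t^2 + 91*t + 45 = 18*t^2 + 120*t + 72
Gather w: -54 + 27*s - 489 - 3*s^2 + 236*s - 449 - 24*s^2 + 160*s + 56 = -27*s^2 + 423*s - 936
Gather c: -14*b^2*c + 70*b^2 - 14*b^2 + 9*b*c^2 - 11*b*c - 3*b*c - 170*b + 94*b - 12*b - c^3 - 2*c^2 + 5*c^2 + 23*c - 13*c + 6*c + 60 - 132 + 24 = 56*b^2 - 88*b - c^3 + c^2*(9*b + 3) + c*(-14*b^2 - 14*b + 16) - 48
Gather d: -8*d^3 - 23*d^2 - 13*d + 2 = -8*d^3 - 23*d^2 - 13*d + 2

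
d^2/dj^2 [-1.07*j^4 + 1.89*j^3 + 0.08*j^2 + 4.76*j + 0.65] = -12.84*j^2 + 11.34*j + 0.16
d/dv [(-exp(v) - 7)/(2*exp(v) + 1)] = 13*exp(v)/(2*exp(v) + 1)^2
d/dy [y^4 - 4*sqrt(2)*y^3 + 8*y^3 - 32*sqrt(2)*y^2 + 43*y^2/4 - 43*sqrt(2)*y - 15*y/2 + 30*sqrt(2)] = 4*y^3 - 12*sqrt(2)*y^2 + 24*y^2 - 64*sqrt(2)*y + 43*y/2 - 43*sqrt(2) - 15/2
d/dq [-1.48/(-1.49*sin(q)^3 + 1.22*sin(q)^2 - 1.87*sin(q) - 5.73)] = (-6.6156*sin(q)^2 + 3.6112*sin(q) - 2.7676)*cos(q)/(1.49*sin(q)^3 - 1.22*sin(q)^2 + 1.87*sin(q) + 5.73)^2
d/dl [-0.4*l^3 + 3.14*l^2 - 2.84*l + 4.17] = -1.2*l^2 + 6.28*l - 2.84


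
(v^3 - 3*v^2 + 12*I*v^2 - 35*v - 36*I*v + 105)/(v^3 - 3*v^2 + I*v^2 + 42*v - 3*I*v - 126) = (v + 5*I)/(v - 6*I)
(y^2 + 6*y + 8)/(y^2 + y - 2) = (y + 4)/(y - 1)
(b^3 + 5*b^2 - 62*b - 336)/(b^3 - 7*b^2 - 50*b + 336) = (b + 6)/(b - 6)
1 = 1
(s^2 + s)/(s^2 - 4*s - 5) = s/(s - 5)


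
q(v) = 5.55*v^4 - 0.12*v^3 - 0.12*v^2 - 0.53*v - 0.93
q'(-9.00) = -16211.33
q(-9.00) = 36495.15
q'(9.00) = 16151.95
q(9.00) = 36310.65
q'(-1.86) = -144.18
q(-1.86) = 66.84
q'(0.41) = 0.84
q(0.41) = -1.02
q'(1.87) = 142.93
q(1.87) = 64.74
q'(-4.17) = -1615.55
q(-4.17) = 1686.07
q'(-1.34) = -54.27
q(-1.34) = 17.75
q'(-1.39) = -60.51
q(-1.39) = 20.62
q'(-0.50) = -3.28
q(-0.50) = -0.33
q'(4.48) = 1987.29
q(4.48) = 2219.15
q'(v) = 22.2*v^3 - 0.36*v^2 - 0.24*v - 0.53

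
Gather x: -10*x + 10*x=0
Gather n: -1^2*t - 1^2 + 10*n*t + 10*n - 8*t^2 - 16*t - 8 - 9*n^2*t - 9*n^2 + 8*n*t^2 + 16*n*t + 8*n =n^2*(-9*t - 9) + n*(8*t^2 + 26*t + 18) - 8*t^2 - 17*t - 9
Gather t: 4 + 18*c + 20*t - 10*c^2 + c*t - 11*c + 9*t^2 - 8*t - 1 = -10*c^2 + 7*c + 9*t^2 + t*(c + 12) + 3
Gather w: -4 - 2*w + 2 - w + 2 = -3*w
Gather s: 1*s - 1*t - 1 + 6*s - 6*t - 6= 7*s - 7*t - 7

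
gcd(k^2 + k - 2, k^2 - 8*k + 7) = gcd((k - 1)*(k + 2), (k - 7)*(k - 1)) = k - 1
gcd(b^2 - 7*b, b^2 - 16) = 1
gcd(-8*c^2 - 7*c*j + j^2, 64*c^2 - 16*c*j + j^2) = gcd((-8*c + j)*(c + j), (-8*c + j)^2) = 8*c - j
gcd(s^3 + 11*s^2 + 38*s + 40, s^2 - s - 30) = s + 5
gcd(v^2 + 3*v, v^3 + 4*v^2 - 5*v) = v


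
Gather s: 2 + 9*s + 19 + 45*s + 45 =54*s + 66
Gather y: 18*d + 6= 18*d + 6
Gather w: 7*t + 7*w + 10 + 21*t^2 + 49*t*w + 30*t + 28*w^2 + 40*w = 21*t^2 + 37*t + 28*w^2 + w*(49*t + 47) + 10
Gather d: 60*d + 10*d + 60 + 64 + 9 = 70*d + 133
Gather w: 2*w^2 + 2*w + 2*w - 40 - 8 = 2*w^2 + 4*w - 48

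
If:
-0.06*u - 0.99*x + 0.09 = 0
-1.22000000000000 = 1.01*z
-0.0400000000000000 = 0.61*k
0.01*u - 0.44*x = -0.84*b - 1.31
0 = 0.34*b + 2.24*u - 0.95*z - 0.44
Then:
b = -1.51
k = -0.07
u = -0.09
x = 0.10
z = -1.21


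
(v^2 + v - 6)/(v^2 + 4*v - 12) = (v + 3)/(v + 6)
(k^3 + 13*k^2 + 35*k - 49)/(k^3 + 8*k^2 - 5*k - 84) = (k^2 + 6*k - 7)/(k^2 + k - 12)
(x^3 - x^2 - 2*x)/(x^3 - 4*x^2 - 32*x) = (-x^2 + x + 2)/(-x^2 + 4*x + 32)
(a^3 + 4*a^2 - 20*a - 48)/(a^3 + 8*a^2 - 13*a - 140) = (a^2 + 8*a + 12)/(a^2 + 12*a + 35)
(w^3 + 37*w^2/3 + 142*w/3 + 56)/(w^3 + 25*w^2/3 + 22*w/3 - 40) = (3*w + 7)/(3*w - 5)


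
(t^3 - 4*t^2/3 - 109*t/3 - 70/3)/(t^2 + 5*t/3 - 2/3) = (3*t^3 - 4*t^2 - 109*t - 70)/(3*t^2 + 5*t - 2)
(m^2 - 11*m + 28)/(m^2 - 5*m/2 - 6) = 2*(m - 7)/(2*m + 3)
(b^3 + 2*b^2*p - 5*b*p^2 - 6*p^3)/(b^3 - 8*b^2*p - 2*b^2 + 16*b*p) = (b^3 + 2*b^2*p - 5*b*p^2 - 6*p^3)/(b*(b^2 - 8*b*p - 2*b + 16*p))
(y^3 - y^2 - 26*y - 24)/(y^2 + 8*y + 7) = (y^2 - 2*y - 24)/(y + 7)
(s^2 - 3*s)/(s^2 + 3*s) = (s - 3)/(s + 3)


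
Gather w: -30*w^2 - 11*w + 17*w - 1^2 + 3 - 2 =-30*w^2 + 6*w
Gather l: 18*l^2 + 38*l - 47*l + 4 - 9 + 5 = 18*l^2 - 9*l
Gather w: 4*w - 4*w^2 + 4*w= -4*w^2 + 8*w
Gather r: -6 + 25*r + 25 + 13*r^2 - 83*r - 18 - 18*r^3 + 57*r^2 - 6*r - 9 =-18*r^3 + 70*r^2 - 64*r - 8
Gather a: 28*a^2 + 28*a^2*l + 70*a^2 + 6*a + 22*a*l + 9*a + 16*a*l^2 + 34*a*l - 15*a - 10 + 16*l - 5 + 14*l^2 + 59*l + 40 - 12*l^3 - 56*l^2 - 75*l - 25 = a^2*(28*l + 98) + a*(16*l^2 + 56*l) - 12*l^3 - 42*l^2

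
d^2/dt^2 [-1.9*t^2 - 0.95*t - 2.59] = -3.80000000000000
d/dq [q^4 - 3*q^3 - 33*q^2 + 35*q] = 4*q^3 - 9*q^2 - 66*q + 35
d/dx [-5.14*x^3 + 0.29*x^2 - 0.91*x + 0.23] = -15.42*x^2 + 0.58*x - 0.91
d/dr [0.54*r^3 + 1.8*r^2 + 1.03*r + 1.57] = 1.62*r^2 + 3.6*r + 1.03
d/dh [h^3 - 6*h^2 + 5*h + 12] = 3*h^2 - 12*h + 5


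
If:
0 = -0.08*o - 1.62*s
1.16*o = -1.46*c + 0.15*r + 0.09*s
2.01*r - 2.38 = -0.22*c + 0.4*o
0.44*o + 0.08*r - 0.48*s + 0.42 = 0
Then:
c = 0.93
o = -1.06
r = 0.87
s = 0.05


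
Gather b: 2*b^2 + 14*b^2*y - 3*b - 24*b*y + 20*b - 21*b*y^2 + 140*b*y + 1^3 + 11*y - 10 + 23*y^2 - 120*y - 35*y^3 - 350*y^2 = b^2*(14*y + 2) + b*(-21*y^2 + 116*y + 17) - 35*y^3 - 327*y^2 - 109*y - 9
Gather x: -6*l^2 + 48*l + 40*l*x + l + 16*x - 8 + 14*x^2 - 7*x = -6*l^2 + 49*l + 14*x^2 + x*(40*l + 9) - 8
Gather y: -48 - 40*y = -40*y - 48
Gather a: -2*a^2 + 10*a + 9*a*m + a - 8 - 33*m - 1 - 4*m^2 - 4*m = -2*a^2 + a*(9*m + 11) - 4*m^2 - 37*m - 9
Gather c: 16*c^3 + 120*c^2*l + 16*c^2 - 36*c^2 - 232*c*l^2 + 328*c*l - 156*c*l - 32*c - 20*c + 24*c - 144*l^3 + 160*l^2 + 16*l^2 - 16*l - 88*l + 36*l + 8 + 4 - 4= 16*c^3 + c^2*(120*l - 20) + c*(-232*l^2 + 172*l - 28) - 144*l^3 + 176*l^2 - 68*l + 8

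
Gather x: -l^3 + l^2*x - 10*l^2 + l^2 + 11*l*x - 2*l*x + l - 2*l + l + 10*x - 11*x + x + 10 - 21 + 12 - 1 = -l^3 - 9*l^2 + x*(l^2 + 9*l)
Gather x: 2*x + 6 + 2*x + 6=4*x + 12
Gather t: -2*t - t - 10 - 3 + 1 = -3*t - 12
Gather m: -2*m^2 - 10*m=-2*m^2 - 10*m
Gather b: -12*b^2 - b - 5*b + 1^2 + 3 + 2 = -12*b^2 - 6*b + 6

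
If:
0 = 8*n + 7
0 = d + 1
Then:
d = -1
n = -7/8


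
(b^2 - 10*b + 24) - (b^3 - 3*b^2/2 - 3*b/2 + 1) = -b^3 + 5*b^2/2 - 17*b/2 + 23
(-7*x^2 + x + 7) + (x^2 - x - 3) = 4 - 6*x^2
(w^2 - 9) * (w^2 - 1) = w^4 - 10*w^2 + 9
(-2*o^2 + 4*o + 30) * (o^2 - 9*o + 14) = -2*o^4 + 22*o^3 - 34*o^2 - 214*o + 420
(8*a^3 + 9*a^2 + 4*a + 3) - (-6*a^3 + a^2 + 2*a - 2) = 14*a^3 + 8*a^2 + 2*a + 5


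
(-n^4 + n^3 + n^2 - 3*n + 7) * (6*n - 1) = -6*n^5 + 7*n^4 + 5*n^3 - 19*n^2 + 45*n - 7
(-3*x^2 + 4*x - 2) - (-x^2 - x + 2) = -2*x^2 + 5*x - 4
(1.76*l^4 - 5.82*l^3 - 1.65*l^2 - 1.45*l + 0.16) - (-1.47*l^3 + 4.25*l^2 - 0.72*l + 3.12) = 1.76*l^4 - 4.35*l^3 - 5.9*l^2 - 0.73*l - 2.96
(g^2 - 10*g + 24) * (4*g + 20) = 4*g^3 - 20*g^2 - 104*g + 480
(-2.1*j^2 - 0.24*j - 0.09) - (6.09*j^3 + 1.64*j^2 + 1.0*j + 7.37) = -6.09*j^3 - 3.74*j^2 - 1.24*j - 7.46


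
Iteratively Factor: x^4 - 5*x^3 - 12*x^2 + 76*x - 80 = (x + 4)*(x^3 - 9*x^2 + 24*x - 20) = (x - 2)*(x + 4)*(x^2 - 7*x + 10) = (x - 2)^2*(x + 4)*(x - 5)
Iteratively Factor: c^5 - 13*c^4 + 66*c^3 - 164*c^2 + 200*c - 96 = (c - 2)*(c^4 - 11*c^3 + 44*c^2 - 76*c + 48) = (c - 4)*(c - 2)*(c^3 - 7*c^2 + 16*c - 12) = (c - 4)*(c - 3)*(c - 2)*(c^2 - 4*c + 4) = (c - 4)*(c - 3)*(c - 2)^2*(c - 2)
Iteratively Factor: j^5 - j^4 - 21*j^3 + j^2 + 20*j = (j - 5)*(j^4 + 4*j^3 - j^2 - 4*j) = (j - 5)*(j + 4)*(j^3 - j) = (j - 5)*(j - 1)*(j + 4)*(j^2 + j) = j*(j - 5)*(j - 1)*(j + 4)*(j + 1)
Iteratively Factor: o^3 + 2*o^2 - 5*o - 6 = (o - 2)*(o^2 + 4*o + 3) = (o - 2)*(o + 3)*(o + 1)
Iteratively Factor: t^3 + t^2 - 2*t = (t)*(t^2 + t - 2) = t*(t + 2)*(t - 1)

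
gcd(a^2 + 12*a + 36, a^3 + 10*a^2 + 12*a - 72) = a^2 + 12*a + 36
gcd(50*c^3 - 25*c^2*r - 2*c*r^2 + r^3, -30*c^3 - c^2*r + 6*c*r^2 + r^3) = -10*c^2 + 3*c*r + r^2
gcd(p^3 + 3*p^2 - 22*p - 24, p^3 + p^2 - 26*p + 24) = p^2 + 2*p - 24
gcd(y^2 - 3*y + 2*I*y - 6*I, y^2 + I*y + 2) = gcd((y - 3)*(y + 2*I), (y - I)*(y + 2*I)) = y + 2*I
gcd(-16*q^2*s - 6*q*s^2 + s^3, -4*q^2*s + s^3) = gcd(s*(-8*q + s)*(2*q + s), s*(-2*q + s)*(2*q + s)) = 2*q*s + s^2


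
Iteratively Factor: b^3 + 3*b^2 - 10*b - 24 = (b + 4)*(b^2 - b - 6) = (b + 2)*(b + 4)*(b - 3)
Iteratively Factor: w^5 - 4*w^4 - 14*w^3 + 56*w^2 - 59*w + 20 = (w + 4)*(w^4 - 8*w^3 + 18*w^2 - 16*w + 5) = (w - 1)*(w + 4)*(w^3 - 7*w^2 + 11*w - 5) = (w - 1)^2*(w + 4)*(w^2 - 6*w + 5) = (w - 1)^3*(w + 4)*(w - 5)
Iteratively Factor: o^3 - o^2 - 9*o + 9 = (o - 3)*(o^2 + 2*o - 3) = (o - 3)*(o + 3)*(o - 1)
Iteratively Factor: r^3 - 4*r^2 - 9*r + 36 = (r - 4)*(r^2 - 9) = (r - 4)*(r + 3)*(r - 3)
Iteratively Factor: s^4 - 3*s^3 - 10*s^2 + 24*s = (s)*(s^3 - 3*s^2 - 10*s + 24) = s*(s - 2)*(s^2 - s - 12) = s*(s - 2)*(s + 3)*(s - 4)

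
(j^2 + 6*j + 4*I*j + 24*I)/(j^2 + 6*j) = (j + 4*I)/j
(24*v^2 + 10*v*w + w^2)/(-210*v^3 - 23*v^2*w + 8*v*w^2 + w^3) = (-4*v - w)/(35*v^2 - 2*v*w - w^2)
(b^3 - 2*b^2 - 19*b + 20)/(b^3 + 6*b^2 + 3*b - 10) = (b^2 - b - 20)/(b^2 + 7*b + 10)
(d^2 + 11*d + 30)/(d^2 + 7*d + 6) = (d + 5)/(d + 1)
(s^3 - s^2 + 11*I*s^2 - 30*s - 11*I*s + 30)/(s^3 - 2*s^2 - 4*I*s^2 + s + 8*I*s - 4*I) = (s^2 + 11*I*s - 30)/(s^2 - s*(1 + 4*I) + 4*I)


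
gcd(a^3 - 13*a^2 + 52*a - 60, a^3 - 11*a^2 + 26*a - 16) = a - 2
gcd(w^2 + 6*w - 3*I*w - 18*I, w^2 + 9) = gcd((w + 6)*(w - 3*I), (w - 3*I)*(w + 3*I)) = w - 3*I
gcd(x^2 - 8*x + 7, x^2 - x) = x - 1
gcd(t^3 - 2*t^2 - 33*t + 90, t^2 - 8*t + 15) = t^2 - 8*t + 15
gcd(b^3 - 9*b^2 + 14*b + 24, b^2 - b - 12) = b - 4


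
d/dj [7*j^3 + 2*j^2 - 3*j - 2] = 21*j^2 + 4*j - 3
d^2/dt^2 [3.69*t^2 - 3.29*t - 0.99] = 7.38000000000000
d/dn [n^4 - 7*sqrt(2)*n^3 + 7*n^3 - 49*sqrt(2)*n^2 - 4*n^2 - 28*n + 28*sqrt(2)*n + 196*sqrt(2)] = 4*n^3 - 21*sqrt(2)*n^2 + 21*n^2 - 98*sqrt(2)*n - 8*n - 28 + 28*sqrt(2)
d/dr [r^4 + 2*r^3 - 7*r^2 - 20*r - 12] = 4*r^3 + 6*r^2 - 14*r - 20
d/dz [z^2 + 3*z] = 2*z + 3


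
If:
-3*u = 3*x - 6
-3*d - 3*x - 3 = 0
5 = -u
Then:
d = -8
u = -5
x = 7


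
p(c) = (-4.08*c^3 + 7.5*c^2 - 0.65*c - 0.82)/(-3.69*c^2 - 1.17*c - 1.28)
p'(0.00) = -0.08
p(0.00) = 0.64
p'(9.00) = 1.10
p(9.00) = 7.64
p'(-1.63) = 1.40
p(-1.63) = -4.12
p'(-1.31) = 1.72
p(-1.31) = -3.63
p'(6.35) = 1.09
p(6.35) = 4.74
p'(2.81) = 0.98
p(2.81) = 1.01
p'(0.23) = -1.82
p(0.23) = 0.36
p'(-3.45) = 1.11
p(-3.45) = -6.27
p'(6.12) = 1.08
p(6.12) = 4.49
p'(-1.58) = 1.43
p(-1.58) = -4.05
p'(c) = (7.38*c + 1.17)*(-4.08*c^3 + 7.5*c^2 - 0.65*c - 0.82)/(-3.69*c^2 - 1.17*c - 1.28)^2 + (-12.24*c^2 + 15.0*c - 0.65)/(-3.69*c^2 - 1.17*c - 1.28)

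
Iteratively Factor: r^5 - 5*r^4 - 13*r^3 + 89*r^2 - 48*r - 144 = (r - 4)*(r^4 - r^3 - 17*r^2 + 21*r + 36) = (r - 4)*(r + 1)*(r^3 - 2*r^2 - 15*r + 36) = (r - 4)*(r + 1)*(r + 4)*(r^2 - 6*r + 9) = (r - 4)*(r - 3)*(r + 1)*(r + 4)*(r - 3)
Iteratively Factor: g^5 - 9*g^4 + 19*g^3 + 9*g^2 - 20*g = (g - 4)*(g^4 - 5*g^3 - g^2 + 5*g) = g*(g - 4)*(g^3 - 5*g^2 - g + 5) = g*(g - 4)*(g + 1)*(g^2 - 6*g + 5) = g*(g - 5)*(g - 4)*(g + 1)*(g - 1)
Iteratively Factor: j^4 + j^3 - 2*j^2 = (j + 2)*(j^3 - j^2) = j*(j + 2)*(j^2 - j) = j^2*(j + 2)*(j - 1)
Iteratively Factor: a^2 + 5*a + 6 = (a + 2)*(a + 3)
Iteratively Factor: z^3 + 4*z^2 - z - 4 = (z + 4)*(z^2 - 1) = (z - 1)*(z + 4)*(z + 1)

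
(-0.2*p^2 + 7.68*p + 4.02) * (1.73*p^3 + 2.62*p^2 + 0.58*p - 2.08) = -0.346*p^5 + 12.7624*p^4 + 26.9602*p^3 + 15.4028*p^2 - 13.6428*p - 8.3616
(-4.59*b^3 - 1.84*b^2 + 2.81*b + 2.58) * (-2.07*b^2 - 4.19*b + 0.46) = 9.5013*b^5 + 23.0409*b^4 - 0.2185*b^3 - 17.9609*b^2 - 9.5176*b + 1.1868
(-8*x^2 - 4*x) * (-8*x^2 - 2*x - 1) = 64*x^4 + 48*x^3 + 16*x^2 + 4*x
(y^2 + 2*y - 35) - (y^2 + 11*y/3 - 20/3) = -5*y/3 - 85/3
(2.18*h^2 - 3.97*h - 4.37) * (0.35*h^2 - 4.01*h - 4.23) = 0.763*h^4 - 10.1313*h^3 + 5.1688*h^2 + 34.3168*h + 18.4851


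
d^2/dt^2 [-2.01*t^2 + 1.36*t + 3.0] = -4.02000000000000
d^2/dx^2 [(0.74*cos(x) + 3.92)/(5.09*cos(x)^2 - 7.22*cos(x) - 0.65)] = (-0.0137358722663955*cos(x)^5 - 0.310535885672129*cos(x)^4 + 0.326583072079246*cos(x)^3 + 0.255495560539547*cos(x)^2 - 0.595790884794504*cos(x) + 0.306413257053594)/(0.0944805268053421*cos(x)^6 - 0.402052693635306*cos(x)^5 + 0.534102833158447*cos(x)^4 - 0.166964715199033*cos(x)^3 - 0.068205666316894*cos(x)^2 - 0.00655653108722437*cos(x) - 0.000196756473070048)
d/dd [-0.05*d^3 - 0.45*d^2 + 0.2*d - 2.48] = -0.15*d^2 - 0.9*d + 0.2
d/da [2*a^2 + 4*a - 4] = 4*a + 4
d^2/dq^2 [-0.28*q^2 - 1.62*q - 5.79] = -0.560000000000000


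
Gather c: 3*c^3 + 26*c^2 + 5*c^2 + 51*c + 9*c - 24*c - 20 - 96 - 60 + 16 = 3*c^3 + 31*c^2 + 36*c - 160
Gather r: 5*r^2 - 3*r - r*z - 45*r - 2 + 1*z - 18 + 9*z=5*r^2 + r*(-z - 48) + 10*z - 20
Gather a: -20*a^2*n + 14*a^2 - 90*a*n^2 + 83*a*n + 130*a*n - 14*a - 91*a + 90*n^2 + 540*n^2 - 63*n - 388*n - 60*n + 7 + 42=a^2*(14 - 20*n) + a*(-90*n^2 + 213*n - 105) + 630*n^2 - 511*n + 49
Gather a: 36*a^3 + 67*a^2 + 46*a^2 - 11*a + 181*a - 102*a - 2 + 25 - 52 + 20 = 36*a^3 + 113*a^2 + 68*a - 9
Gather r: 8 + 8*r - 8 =8*r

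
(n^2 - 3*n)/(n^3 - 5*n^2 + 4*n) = (n - 3)/(n^2 - 5*n + 4)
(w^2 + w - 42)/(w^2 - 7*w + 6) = (w + 7)/(w - 1)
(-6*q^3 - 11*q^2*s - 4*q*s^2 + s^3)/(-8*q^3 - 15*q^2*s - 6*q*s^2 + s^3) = (6*q - s)/(8*q - s)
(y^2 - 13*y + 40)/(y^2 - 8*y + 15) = (y - 8)/(y - 3)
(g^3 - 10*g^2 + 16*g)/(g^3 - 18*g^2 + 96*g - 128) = g/(g - 8)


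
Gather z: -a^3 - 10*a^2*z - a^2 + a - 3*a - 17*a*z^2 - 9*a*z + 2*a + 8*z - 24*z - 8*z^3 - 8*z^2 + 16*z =-a^3 - a^2 - 8*z^3 + z^2*(-17*a - 8) + z*(-10*a^2 - 9*a)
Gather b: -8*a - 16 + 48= 32 - 8*a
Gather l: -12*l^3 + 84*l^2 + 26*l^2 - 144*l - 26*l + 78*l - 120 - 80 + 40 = -12*l^3 + 110*l^2 - 92*l - 160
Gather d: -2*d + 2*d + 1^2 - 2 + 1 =0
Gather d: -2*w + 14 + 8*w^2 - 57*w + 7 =8*w^2 - 59*w + 21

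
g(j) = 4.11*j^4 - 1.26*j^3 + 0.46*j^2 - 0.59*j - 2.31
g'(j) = 16.44*j^3 - 3.78*j^2 + 0.92*j - 0.59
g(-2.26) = 123.14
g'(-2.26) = -211.75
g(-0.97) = 3.48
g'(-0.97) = -20.04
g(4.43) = 1477.47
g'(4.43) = 1358.57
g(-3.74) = 876.38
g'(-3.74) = -916.94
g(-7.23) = 11732.59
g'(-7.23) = -6418.05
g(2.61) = 167.60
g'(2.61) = 268.36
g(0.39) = -2.45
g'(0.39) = 0.17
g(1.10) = 1.94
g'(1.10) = 17.73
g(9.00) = 26076.81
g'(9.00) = 11686.27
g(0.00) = -2.31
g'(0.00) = -0.59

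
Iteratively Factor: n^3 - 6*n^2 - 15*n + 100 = (n - 5)*(n^2 - n - 20) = (n - 5)^2*(n + 4)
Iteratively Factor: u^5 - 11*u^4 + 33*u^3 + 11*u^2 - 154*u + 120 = (u - 4)*(u^4 - 7*u^3 + 5*u^2 + 31*u - 30) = (u - 4)*(u - 1)*(u^3 - 6*u^2 - u + 30) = (u - 4)*(u - 3)*(u - 1)*(u^2 - 3*u - 10) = (u - 5)*(u - 4)*(u - 3)*(u - 1)*(u + 2)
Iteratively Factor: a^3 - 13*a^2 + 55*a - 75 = (a - 3)*(a^2 - 10*a + 25) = (a - 5)*(a - 3)*(a - 5)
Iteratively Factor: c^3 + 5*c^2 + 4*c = (c + 4)*(c^2 + c) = c*(c + 4)*(c + 1)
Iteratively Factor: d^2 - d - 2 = (d - 2)*(d + 1)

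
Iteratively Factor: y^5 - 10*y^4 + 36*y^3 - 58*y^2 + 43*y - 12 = (y - 1)*(y^4 - 9*y^3 + 27*y^2 - 31*y + 12) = (y - 3)*(y - 1)*(y^3 - 6*y^2 + 9*y - 4) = (y - 4)*(y - 3)*(y - 1)*(y^2 - 2*y + 1) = (y - 4)*(y - 3)*(y - 1)^2*(y - 1)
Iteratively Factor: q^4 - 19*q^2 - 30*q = (q + 2)*(q^3 - 2*q^2 - 15*q) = (q - 5)*(q + 2)*(q^2 + 3*q) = (q - 5)*(q + 2)*(q + 3)*(q)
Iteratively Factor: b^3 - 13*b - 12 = (b - 4)*(b^2 + 4*b + 3) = (b - 4)*(b + 3)*(b + 1)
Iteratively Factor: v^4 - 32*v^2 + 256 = (v + 4)*(v^3 - 4*v^2 - 16*v + 64) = (v + 4)^2*(v^2 - 8*v + 16) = (v - 4)*(v + 4)^2*(v - 4)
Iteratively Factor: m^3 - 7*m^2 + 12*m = (m)*(m^2 - 7*m + 12) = m*(m - 3)*(m - 4)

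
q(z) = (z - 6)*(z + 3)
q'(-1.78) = -6.56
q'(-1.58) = -6.16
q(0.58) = -19.40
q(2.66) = -18.90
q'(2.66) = 2.32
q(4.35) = -12.13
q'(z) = 2*z - 3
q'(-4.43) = -11.86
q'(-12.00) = -27.00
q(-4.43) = 14.91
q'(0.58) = -1.84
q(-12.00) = 162.00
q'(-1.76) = -6.52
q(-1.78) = -9.49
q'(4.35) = 5.70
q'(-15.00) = -33.00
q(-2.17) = -6.78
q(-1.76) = -9.62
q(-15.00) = 252.00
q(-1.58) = -10.76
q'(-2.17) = -7.34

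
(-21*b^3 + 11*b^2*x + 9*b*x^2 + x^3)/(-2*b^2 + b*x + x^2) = (21*b^2 + 10*b*x + x^2)/(2*b + x)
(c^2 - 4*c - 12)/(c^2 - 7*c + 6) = (c + 2)/(c - 1)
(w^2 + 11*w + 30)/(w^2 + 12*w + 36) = (w + 5)/(w + 6)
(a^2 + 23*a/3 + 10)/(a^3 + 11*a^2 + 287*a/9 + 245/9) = 3*(a + 6)/(3*a^2 + 28*a + 49)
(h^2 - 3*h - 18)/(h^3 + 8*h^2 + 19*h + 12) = (h - 6)/(h^2 + 5*h + 4)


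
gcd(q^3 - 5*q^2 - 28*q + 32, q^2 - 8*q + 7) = q - 1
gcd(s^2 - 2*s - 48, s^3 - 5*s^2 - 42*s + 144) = s^2 - 2*s - 48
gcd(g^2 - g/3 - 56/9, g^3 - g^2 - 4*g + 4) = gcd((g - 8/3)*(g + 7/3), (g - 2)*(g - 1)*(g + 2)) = 1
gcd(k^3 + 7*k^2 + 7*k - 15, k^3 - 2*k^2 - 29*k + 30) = k^2 + 4*k - 5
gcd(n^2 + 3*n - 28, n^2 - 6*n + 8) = n - 4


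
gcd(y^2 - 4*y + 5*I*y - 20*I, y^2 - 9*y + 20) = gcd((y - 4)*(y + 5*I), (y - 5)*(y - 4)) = y - 4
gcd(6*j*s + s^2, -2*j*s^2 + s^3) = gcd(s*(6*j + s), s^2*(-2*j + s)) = s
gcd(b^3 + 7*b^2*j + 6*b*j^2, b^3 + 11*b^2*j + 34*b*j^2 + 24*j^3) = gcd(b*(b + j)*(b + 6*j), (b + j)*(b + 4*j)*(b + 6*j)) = b^2 + 7*b*j + 6*j^2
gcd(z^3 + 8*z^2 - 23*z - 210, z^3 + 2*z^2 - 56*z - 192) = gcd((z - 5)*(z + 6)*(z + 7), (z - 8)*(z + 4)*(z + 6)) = z + 6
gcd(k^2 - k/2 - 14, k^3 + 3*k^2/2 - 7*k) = k + 7/2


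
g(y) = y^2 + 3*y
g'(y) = 2*y + 3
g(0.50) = 1.75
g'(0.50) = 4.00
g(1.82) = 8.77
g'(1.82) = 6.64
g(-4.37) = 5.99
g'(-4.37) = -5.74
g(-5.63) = 14.81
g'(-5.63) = -8.26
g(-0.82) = -1.79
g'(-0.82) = 1.36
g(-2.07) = -1.93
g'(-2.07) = -1.14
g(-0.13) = -0.37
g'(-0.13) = 2.74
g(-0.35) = -0.93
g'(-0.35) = 2.30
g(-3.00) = 0.00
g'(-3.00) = -3.00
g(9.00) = 108.00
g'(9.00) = 21.00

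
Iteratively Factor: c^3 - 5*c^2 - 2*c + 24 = (c - 4)*(c^2 - c - 6) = (c - 4)*(c - 3)*(c + 2)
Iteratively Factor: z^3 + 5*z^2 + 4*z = (z)*(z^2 + 5*z + 4) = z*(z + 1)*(z + 4)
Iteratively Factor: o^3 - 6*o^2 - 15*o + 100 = (o - 5)*(o^2 - o - 20) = (o - 5)^2*(o + 4)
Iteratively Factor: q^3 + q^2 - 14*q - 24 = (q + 2)*(q^2 - q - 12) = (q - 4)*(q + 2)*(q + 3)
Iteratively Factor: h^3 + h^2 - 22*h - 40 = (h + 4)*(h^2 - 3*h - 10) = (h - 5)*(h + 4)*(h + 2)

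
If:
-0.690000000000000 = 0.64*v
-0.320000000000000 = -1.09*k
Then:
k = 0.29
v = -1.08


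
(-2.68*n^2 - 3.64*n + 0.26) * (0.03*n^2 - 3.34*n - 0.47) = -0.0804*n^4 + 8.842*n^3 + 13.425*n^2 + 0.8424*n - 0.1222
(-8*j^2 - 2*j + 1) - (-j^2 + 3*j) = -7*j^2 - 5*j + 1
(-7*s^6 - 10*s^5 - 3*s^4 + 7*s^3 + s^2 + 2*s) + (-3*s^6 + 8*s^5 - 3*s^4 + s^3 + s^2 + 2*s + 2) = -10*s^6 - 2*s^5 - 6*s^4 + 8*s^3 + 2*s^2 + 4*s + 2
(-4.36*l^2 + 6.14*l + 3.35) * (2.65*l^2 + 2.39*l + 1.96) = -11.554*l^4 + 5.8506*l^3 + 15.0065*l^2 + 20.0409*l + 6.566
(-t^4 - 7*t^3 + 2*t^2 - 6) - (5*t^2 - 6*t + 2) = -t^4 - 7*t^3 - 3*t^2 + 6*t - 8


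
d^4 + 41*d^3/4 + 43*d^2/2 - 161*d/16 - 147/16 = (d - 3/4)*(d + 1/2)*(d + 7/2)*(d + 7)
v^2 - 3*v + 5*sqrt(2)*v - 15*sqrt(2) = (v - 3)*(v + 5*sqrt(2))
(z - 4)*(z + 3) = z^2 - z - 12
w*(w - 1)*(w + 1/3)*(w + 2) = w^4 + 4*w^3/3 - 5*w^2/3 - 2*w/3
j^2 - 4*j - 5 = (j - 5)*(j + 1)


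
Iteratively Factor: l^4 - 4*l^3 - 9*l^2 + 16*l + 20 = (l - 5)*(l^3 + l^2 - 4*l - 4) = (l - 5)*(l - 2)*(l^2 + 3*l + 2) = (l - 5)*(l - 2)*(l + 2)*(l + 1)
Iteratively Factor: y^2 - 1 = (y - 1)*(y + 1)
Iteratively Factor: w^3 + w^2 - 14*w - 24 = (w + 2)*(w^2 - w - 12) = (w - 4)*(w + 2)*(w + 3)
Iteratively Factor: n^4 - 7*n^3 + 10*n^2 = (n - 5)*(n^3 - 2*n^2) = n*(n - 5)*(n^2 - 2*n) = n^2*(n - 5)*(n - 2)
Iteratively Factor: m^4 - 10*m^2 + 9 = (m - 3)*(m^3 + 3*m^2 - m - 3) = (m - 3)*(m + 3)*(m^2 - 1) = (m - 3)*(m - 1)*(m + 3)*(m + 1)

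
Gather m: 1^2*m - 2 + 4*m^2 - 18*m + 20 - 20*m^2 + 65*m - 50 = -16*m^2 + 48*m - 32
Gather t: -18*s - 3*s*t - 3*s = -3*s*t - 21*s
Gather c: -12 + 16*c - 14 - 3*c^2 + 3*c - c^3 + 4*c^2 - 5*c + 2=-c^3 + c^2 + 14*c - 24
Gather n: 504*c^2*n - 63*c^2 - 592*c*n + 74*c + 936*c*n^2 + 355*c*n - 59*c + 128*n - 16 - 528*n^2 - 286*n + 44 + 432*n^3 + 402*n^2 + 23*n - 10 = -63*c^2 + 15*c + 432*n^3 + n^2*(936*c - 126) + n*(504*c^2 - 237*c - 135) + 18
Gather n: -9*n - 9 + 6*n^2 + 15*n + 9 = 6*n^2 + 6*n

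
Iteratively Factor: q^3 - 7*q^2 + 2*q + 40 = (q + 2)*(q^2 - 9*q + 20) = (q - 5)*(q + 2)*(q - 4)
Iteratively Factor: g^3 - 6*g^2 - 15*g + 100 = (g - 5)*(g^2 - g - 20) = (g - 5)^2*(g + 4)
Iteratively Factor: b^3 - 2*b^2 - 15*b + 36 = (b + 4)*(b^2 - 6*b + 9) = (b - 3)*(b + 4)*(b - 3)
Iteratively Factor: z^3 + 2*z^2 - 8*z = (z - 2)*(z^2 + 4*z) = (z - 2)*(z + 4)*(z)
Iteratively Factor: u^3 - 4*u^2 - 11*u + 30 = (u + 3)*(u^2 - 7*u + 10) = (u - 5)*(u + 3)*(u - 2)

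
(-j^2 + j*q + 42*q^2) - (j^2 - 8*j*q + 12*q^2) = -2*j^2 + 9*j*q + 30*q^2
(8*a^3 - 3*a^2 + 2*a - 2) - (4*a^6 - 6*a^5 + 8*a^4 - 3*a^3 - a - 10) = -4*a^6 + 6*a^5 - 8*a^4 + 11*a^3 - 3*a^2 + 3*a + 8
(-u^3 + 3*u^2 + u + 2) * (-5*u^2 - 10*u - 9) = 5*u^5 - 5*u^4 - 26*u^3 - 47*u^2 - 29*u - 18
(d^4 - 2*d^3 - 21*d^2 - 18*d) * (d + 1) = d^5 - d^4 - 23*d^3 - 39*d^2 - 18*d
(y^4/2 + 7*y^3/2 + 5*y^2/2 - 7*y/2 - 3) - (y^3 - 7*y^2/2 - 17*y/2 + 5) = y^4/2 + 5*y^3/2 + 6*y^2 + 5*y - 8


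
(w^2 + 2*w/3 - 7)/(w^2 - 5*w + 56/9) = 3*(w + 3)/(3*w - 8)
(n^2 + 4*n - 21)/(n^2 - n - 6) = (n + 7)/(n + 2)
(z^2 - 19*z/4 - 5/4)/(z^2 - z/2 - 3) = (-4*z^2 + 19*z + 5)/(2*(-2*z^2 + z + 6))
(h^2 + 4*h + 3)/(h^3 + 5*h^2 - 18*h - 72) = (h + 1)/(h^2 + 2*h - 24)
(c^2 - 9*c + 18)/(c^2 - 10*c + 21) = (c - 6)/(c - 7)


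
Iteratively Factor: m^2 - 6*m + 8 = (m - 4)*(m - 2)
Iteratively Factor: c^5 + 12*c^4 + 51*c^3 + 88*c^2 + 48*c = (c)*(c^4 + 12*c^3 + 51*c^2 + 88*c + 48) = c*(c + 1)*(c^3 + 11*c^2 + 40*c + 48) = c*(c + 1)*(c + 4)*(c^2 + 7*c + 12) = c*(c + 1)*(c + 3)*(c + 4)*(c + 4)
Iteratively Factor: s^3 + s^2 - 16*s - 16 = (s + 1)*(s^2 - 16) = (s + 1)*(s + 4)*(s - 4)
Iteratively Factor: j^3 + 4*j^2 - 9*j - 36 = (j + 3)*(j^2 + j - 12) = (j - 3)*(j + 3)*(j + 4)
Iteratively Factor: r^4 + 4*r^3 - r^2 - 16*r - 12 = (r + 1)*(r^3 + 3*r^2 - 4*r - 12) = (r + 1)*(r + 2)*(r^2 + r - 6) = (r - 2)*(r + 1)*(r + 2)*(r + 3)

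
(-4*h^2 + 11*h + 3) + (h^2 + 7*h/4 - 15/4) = -3*h^2 + 51*h/4 - 3/4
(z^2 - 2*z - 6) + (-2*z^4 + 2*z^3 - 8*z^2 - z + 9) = -2*z^4 + 2*z^3 - 7*z^2 - 3*z + 3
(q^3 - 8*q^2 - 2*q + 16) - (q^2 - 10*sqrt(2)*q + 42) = q^3 - 9*q^2 - 2*q + 10*sqrt(2)*q - 26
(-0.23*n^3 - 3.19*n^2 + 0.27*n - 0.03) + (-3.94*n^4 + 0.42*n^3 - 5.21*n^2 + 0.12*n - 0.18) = -3.94*n^4 + 0.19*n^3 - 8.4*n^2 + 0.39*n - 0.21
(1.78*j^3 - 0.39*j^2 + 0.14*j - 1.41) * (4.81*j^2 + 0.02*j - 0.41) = 8.5618*j^5 - 1.8403*j^4 - 0.0642*j^3 - 6.6194*j^2 - 0.0856*j + 0.5781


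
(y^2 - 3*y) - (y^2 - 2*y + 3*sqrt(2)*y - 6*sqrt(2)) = -3*sqrt(2)*y - y + 6*sqrt(2)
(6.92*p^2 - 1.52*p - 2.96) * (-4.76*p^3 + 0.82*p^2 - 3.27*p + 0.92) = -32.9392*p^5 + 12.9096*p^4 - 9.7852*p^3 + 8.9096*p^2 + 8.2808*p - 2.7232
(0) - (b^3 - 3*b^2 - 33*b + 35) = -b^3 + 3*b^2 + 33*b - 35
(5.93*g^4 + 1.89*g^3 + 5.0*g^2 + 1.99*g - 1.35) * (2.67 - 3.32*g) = -19.6876*g^5 + 9.5583*g^4 - 11.5537*g^3 + 6.7432*g^2 + 9.7953*g - 3.6045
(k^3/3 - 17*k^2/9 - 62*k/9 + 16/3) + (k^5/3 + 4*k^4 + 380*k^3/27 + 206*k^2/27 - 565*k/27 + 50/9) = k^5/3 + 4*k^4 + 389*k^3/27 + 155*k^2/27 - 751*k/27 + 98/9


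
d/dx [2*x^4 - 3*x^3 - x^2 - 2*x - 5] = 8*x^3 - 9*x^2 - 2*x - 2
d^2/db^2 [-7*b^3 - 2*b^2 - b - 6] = -42*b - 4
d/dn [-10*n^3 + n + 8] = 1 - 30*n^2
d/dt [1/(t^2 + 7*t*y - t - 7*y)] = (-2*t - 7*y + 1)/(t^2 + 7*t*y - t - 7*y)^2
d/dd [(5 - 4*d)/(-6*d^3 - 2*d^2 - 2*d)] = (-24*d^3 + 41*d^2 + 10*d + 5)/(2*d^2*(9*d^4 + 6*d^3 + 7*d^2 + 2*d + 1))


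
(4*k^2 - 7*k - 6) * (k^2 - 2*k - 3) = 4*k^4 - 15*k^3 - 4*k^2 + 33*k + 18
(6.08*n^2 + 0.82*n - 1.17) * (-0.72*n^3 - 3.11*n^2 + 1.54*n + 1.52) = -4.3776*n^5 - 19.4992*n^4 + 7.6554*n^3 + 14.1431*n^2 - 0.5554*n - 1.7784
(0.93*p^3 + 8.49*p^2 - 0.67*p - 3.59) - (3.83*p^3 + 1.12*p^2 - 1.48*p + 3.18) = -2.9*p^3 + 7.37*p^2 + 0.81*p - 6.77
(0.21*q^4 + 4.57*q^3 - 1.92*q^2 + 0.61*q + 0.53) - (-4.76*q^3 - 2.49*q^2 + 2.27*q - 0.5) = 0.21*q^4 + 9.33*q^3 + 0.57*q^2 - 1.66*q + 1.03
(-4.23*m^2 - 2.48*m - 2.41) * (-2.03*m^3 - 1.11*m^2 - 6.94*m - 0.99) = 8.5869*m^5 + 9.7297*m^4 + 37.0013*m^3 + 24.074*m^2 + 19.1806*m + 2.3859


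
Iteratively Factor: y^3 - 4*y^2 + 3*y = (y - 1)*(y^2 - 3*y) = y*(y - 1)*(y - 3)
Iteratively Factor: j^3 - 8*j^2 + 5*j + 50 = (j - 5)*(j^2 - 3*j - 10) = (j - 5)^2*(j + 2)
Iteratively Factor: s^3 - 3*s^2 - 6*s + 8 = (s + 2)*(s^2 - 5*s + 4) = (s - 1)*(s + 2)*(s - 4)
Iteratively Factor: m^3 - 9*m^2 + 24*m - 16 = (m - 4)*(m^2 - 5*m + 4) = (m - 4)*(m - 1)*(m - 4)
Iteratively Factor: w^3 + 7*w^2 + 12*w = (w + 3)*(w^2 + 4*w) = w*(w + 3)*(w + 4)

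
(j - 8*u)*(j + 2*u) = j^2 - 6*j*u - 16*u^2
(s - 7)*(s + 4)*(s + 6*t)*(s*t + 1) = s^4*t + 6*s^3*t^2 - 3*s^3*t + s^3 - 18*s^2*t^2 - 22*s^2*t - 3*s^2 - 168*s*t^2 - 18*s*t - 28*s - 168*t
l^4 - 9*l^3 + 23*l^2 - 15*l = l*(l - 5)*(l - 3)*(l - 1)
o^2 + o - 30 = (o - 5)*(o + 6)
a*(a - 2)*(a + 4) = a^3 + 2*a^2 - 8*a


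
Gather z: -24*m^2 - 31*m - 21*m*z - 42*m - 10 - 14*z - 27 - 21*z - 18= -24*m^2 - 73*m + z*(-21*m - 35) - 55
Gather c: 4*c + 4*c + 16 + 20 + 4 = 8*c + 40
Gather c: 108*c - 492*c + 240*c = -144*c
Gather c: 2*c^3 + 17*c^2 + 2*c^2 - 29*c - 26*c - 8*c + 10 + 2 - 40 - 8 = 2*c^3 + 19*c^2 - 63*c - 36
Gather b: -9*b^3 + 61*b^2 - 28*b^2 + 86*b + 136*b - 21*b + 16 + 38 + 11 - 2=-9*b^3 + 33*b^2 + 201*b + 63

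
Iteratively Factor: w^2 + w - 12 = (w - 3)*(w + 4)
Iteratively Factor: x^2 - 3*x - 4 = (x - 4)*(x + 1)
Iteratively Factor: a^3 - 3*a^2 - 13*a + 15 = (a - 1)*(a^2 - 2*a - 15) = (a - 5)*(a - 1)*(a + 3)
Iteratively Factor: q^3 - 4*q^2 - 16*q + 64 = (q - 4)*(q^2 - 16) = (q - 4)^2*(q + 4)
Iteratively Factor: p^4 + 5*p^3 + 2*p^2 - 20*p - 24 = (p - 2)*(p^3 + 7*p^2 + 16*p + 12) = (p - 2)*(p + 2)*(p^2 + 5*p + 6) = (p - 2)*(p + 2)*(p + 3)*(p + 2)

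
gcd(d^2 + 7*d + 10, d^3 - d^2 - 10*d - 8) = d + 2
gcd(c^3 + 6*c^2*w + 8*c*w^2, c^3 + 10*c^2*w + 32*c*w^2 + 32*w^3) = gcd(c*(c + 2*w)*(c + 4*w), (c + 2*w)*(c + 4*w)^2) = c^2 + 6*c*w + 8*w^2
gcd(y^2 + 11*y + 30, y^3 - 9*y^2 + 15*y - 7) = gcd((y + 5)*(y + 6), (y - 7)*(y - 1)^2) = 1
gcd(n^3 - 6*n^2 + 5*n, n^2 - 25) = n - 5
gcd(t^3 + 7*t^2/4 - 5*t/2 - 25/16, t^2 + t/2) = t + 1/2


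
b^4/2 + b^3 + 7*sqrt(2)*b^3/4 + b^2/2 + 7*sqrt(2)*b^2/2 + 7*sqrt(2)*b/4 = b*(b/2 + 1/2)*(b + 1)*(b + 7*sqrt(2)/2)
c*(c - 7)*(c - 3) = c^3 - 10*c^2 + 21*c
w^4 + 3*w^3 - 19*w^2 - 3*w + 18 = (w - 3)*(w - 1)*(w + 1)*(w + 6)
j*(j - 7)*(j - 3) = j^3 - 10*j^2 + 21*j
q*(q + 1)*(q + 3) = q^3 + 4*q^2 + 3*q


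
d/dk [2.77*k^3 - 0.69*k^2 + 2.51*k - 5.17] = 8.31*k^2 - 1.38*k + 2.51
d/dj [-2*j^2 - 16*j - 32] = -4*j - 16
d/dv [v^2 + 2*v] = 2*v + 2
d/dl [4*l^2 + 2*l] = 8*l + 2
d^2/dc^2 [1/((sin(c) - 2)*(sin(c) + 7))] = (-4*sin(c)^4 - 15*sin(c)^3 - 75*sin(c)^2 - 40*sin(c) + 78)/((sin(c) - 2)^3*(sin(c) + 7)^3)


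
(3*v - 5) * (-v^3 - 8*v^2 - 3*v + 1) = -3*v^4 - 19*v^3 + 31*v^2 + 18*v - 5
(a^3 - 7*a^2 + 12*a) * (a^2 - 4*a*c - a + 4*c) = a^5 - 4*a^4*c - 8*a^4 + 32*a^3*c + 19*a^3 - 76*a^2*c - 12*a^2 + 48*a*c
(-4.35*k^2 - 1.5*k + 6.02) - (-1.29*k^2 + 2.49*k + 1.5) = -3.06*k^2 - 3.99*k + 4.52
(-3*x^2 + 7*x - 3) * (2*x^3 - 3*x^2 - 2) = -6*x^5 + 23*x^4 - 27*x^3 + 15*x^2 - 14*x + 6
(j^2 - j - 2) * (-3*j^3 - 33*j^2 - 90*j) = -3*j^5 - 30*j^4 - 51*j^3 + 156*j^2 + 180*j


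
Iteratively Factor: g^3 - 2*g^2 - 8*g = (g + 2)*(g^2 - 4*g) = g*(g + 2)*(g - 4)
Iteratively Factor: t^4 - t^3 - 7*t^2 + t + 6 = (t + 2)*(t^3 - 3*t^2 - t + 3) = (t - 1)*(t + 2)*(t^2 - 2*t - 3) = (t - 3)*(t - 1)*(t + 2)*(t + 1)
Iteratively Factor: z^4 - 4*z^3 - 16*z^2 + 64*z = (z - 4)*(z^3 - 16*z) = z*(z - 4)*(z^2 - 16) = z*(z - 4)^2*(z + 4)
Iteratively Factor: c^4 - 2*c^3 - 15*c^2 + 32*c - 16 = (c - 1)*(c^3 - c^2 - 16*c + 16) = (c - 1)*(c + 4)*(c^2 - 5*c + 4) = (c - 1)^2*(c + 4)*(c - 4)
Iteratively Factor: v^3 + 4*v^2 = (v)*(v^2 + 4*v) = v*(v + 4)*(v)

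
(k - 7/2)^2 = k^2 - 7*k + 49/4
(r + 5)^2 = r^2 + 10*r + 25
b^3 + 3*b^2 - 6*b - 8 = (b - 2)*(b + 1)*(b + 4)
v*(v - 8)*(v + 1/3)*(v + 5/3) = v^4 - 6*v^3 - 139*v^2/9 - 40*v/9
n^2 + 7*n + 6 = (n + 1)*(n + 6)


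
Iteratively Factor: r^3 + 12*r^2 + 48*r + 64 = (r + 4)*(r^2 + 8*r + 16) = (r + 4)^2*(r + 4)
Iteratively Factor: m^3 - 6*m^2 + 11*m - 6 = (m - 2)*(m^2 - 4*m + 3) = (m - 3)*(m - 2)*(m - 1)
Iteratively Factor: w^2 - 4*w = (w)*(w - 4)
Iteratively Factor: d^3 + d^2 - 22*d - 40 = (d + 4)*(d^2 - 3*d - 10) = (d + 2)*(d + 4)*(d - 5)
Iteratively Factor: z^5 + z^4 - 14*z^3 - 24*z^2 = (z)*(z^4 + z^3 - 14*z^2 - 24*z) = z*(z + 3)*(z^3 - 2*z^2 - 8*z) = z*(z - 4)*(z + 3)*(z^2 + 2*z) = z*(z - 4)*(z + 2)*(z + 3)*(z)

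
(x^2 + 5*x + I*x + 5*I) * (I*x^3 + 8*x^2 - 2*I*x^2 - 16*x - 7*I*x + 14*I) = I*x^5 + 7*x^4 + 3*I*x^4 + 21*x^3 - 9*I*x^3 - 63*x^2 + 3*I*x^2 + 21*x - 10*I*x - 70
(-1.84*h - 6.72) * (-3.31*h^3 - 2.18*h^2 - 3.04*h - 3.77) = 6.0904*h^4 + 26.2544*h^3 + 20.2432*h^2 + 27.3656*h + 25.3344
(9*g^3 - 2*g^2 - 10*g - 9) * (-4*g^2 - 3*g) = -36*g^5 - 19*g^4 + 46*g^3 + 66*g^2 + 27*g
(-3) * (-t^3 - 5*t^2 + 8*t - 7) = 3*t^3 + 15*t^2 - 24*t + 21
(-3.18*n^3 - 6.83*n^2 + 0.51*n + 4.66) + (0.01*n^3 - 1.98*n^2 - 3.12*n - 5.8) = -3.17*n^3 - 8.81*n^2 - 2.61*n - 1.14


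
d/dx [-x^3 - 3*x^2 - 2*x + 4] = -3*x^2 - 6*x - 2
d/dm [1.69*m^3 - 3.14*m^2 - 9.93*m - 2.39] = 5.07*m^2 - 6.28*m - 9.93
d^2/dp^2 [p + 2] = 0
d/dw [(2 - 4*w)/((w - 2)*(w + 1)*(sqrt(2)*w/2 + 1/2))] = 4*(sqrt(2)*(w - 2)*(w + 1)*(2*w - 1) - 2*(w - 2)*(w + 1)*(sqrt(2)*w + 1) + (w - 2)*(2*w - 1)*(sqrt(2)*w + 1) + (w + 1)*(2*w - 1)*(sqrt(2)*w + 1))/((w - 2)^2*(w + 1)^2*(sqrt(2)*w + 1)^2)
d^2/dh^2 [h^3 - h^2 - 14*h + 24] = 6*h - 2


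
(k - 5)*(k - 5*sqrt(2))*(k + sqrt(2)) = k^3 - 4*sqrt(2)*k^2 - 5*k^2 - 10*k + 20*sqrt(2)*k + 50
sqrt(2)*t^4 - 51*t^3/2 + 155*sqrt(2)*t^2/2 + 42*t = t*(t - 7*sqrt(2))*(t - 6*sqrt(2))*(sqrt(2)*t + 1/2)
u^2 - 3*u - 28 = (u - 7)*(u + 4)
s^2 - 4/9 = (s - 2/3)*(s + 2/3)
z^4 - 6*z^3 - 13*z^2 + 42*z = z*(z - 7)*(z - 2)*(z + 3)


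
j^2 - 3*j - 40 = (j - 8)*(j + 5)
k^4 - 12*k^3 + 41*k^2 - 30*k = k*(k - 6)*(k - 5)*(k - 1)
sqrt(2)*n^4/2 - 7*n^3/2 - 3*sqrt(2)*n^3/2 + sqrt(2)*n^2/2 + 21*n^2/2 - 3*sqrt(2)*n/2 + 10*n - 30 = (n - 3)*(n - 5*sqrt(2)/2)*(n - 2*sqrt(2))*(sqrt(2)*n/2 + 1)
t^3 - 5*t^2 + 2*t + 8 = (t - 4)*(t - 2)*(t + 1)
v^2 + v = v*(v + 1)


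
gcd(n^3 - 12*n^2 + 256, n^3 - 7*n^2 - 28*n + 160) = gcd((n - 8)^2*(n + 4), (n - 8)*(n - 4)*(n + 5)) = n - 8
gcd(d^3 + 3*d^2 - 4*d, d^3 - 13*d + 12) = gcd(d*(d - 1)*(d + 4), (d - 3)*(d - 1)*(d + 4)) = d^2 + 3*d - 4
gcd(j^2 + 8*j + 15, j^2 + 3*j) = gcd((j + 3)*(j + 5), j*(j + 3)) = j + 3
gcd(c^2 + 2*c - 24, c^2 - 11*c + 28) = c - 4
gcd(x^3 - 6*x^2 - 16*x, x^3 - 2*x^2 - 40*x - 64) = x^2 - 6*x - 16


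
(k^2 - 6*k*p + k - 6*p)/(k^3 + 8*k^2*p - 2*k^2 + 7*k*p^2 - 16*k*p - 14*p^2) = (k^2 - 6*k*p + k - 6*p)/(k^3 + 8*k^2*p - 2*k^2 + 7*k*p^2 - 16*k*p - 14*p^2)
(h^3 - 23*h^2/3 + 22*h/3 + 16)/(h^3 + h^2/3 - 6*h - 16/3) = (h - 6)/(h + 2)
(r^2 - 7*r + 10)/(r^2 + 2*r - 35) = (r - 2)/(r + 7)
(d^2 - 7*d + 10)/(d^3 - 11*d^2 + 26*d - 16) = (d - 5)/(d^2 - 9*d + 8)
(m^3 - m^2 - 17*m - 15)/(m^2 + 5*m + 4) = (m^2 - 2*m - 15)/(m + 4)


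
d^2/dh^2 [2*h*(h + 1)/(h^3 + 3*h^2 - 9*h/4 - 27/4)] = 32*(8*h^6 + 24*h^5 + 126*h^4 + 522*h^3 + 810*h^2 + 486*h + 243)/(64*h^9 + 576*h^8 + 1296*h^7 - 2160*h^6 - 10692*h^5 - 2916*h^4 + 25515*h^3 + 19683*h^2 - 19683*h - 19683)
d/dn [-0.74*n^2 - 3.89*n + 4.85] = -1.48*n - 3.89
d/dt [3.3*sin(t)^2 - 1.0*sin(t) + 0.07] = (6.6*sin(t) - 1.0)*cos(t)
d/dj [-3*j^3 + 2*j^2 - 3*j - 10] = -9*j^2 + 4*j - 3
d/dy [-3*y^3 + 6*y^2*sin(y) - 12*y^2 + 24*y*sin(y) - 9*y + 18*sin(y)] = 6*y^2*cos(y) - 9*y^2 + 12*y*sin(y) + 24*y*cos(y) - 24*y + 24*sin(y) + 18*cos(y) - 9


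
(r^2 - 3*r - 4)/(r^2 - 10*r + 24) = (r + 1)/(r - 6)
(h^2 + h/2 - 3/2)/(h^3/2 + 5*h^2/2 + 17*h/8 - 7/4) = 4*(2*h^2 + h - 3)/(4*h^3 + 20*h^2 + 17*h - 14)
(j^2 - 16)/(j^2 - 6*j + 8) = (j + 4)/(j - 2)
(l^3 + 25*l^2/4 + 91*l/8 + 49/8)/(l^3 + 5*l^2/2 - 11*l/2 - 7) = (l + 7/4)/(l - 2)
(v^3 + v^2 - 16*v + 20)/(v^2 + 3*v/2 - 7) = 2*(v^2 + 3*v - 10)/(2*v + 7)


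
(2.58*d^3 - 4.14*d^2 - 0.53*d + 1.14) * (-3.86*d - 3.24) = -9.9588*d^4 + 7.6212*d^3 + 15.4594*d^2 - 2.6832*d - 3.6936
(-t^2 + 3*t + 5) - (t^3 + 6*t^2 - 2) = -t^3 - 7*t^2 + 3*t + 7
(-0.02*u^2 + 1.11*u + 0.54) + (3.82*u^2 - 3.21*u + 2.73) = 3.8*u^2 - 2.1*u + 3.27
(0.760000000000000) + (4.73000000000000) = 5.49000000000000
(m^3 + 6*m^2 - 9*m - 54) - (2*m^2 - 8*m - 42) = m^3 + 4*m^2 - m - 12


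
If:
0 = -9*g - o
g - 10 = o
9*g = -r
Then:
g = 1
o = -9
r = -9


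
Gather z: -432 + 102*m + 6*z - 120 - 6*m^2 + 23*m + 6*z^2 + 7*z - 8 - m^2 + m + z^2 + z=-7*m^2 + 126*m + 7*z^2 + 14*z - 560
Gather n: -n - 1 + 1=-n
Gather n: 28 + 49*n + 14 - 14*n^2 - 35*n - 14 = -14*n^2 + 14*n + 28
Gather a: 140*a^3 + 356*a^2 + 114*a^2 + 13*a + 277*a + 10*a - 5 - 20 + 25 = 140*a^3 + 470*a^2 + 300*a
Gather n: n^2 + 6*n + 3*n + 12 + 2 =n^2 + 9*n + 14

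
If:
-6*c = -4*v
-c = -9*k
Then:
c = 2*v/3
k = 2*v/27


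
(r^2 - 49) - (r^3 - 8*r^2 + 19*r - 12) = -r^3 + 9*r^2 - 19*r - 37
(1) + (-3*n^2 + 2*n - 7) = -3*n^2 + 2*n - 6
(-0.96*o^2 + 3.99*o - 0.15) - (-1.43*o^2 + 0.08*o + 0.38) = 0.47*o^2 + 3.91*o - 0.53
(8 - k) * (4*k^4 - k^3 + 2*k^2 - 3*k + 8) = -4*k^5 + 33*k^4 - 10*k^3 + 19*k^2 - 32*k + 64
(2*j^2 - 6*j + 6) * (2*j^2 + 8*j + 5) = 4*j^4 + 4*j^3 - 26*j^2 + 18*j + 30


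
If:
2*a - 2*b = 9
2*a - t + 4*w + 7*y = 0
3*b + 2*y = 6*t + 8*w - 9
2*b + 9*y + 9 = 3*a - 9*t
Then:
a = 81/110 - 216*y/55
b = -216*y/55 - 207/55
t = 9/110 - 79*y/55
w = -8*y/55 - 153/440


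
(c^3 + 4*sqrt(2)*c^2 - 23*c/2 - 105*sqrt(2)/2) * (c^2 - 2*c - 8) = c^5 - 2*c^4 + 4*sqrt(2)*c^4 - 39*c^3/2 - 8*sqrt(2)*c^3 - 169*sqrt(2)*c^2/2 + 23*c^2 + 92*c + 105*sqrt(2)*c + 420*sqrt(2)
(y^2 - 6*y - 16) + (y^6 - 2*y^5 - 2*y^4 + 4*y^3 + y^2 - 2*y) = y^6 - 2*y^5 - 2*y^4 + 4*y^3 + 2*y^2 - 8*y - 16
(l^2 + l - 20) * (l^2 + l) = l^4 + 2*l^3 - 19*l^2 - 20*l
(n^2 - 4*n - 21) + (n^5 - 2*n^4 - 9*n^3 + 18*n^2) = n^5 - 2*n^4 - 9*n^3 + 19*n^2 - 4*n - 21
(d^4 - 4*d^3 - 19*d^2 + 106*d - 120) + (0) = d^4 - 4*d^3 - 19*d^2 + 106*d - 120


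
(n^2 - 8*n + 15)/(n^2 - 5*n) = (n - 3)/n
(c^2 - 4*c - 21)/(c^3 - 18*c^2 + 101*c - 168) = (c + 3)/(c^2 - 11*c + 24)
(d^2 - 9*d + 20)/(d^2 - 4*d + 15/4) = 4*(d^2 - 9*d + 20)/(4*d^2 - 16*d + 15)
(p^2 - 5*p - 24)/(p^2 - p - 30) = (-p^2 + 5*p + 24)/(-p^2 + p + 30)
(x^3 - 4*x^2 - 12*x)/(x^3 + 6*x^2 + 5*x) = (x^2 - 4*x - 12)/(x^2 + 6*x + 5)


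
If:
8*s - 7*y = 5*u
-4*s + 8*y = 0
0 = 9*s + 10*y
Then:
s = 0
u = 0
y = 0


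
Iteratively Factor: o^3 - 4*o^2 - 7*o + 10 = (o - 1)*(o^2 - 3*o - 10) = (o - 1)*(o + 2)*(o - 5)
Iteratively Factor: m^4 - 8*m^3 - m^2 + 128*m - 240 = (m - 4)*(m^3 - 4*m^2 - 17*m + 60) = (m - 5)*(m - 4)*(m^2 + m - 12) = (m - 5)*(m - 4)*(m - 3)*(m + 4)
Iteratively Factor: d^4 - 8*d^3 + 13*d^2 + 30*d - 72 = (d - 3)*(d^3 - 5*d^2 - 2*d + 24) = (d - 4)*(d - 3)*(d^2 - d - 6) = (d - 4)*(d - 3)^2*(d + 2)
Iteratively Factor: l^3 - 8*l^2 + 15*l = (l - 3)*(l^2 - 5*l) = l*(l - 3)*(l - 5)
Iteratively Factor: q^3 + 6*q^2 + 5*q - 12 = (q - 1)*(q^2 + 7*q + 12) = (q - 1)*(q + 4)*(q + 3)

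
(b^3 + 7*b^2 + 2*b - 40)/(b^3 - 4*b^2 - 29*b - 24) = (-b^3 - 7*b^2 - 2*b + 40)/(-b^3 + 4*b^2 + 29*b + 24)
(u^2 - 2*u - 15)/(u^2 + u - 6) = (u - 5)/(u - 2)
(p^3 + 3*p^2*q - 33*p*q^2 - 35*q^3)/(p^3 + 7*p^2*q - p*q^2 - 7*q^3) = (p - 5*q)/(p - q)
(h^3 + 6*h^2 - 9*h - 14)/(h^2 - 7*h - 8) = (h^2 + 5*h - 14)/(h - 8)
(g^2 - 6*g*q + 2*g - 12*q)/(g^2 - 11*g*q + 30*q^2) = (-g - 2)/(-g + 5*q)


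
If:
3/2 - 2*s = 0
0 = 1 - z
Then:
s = 3/4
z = 1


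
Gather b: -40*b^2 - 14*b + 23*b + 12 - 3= -40*b^2 + 9*b + 9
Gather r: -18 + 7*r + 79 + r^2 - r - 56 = r^2 + 6*r + 5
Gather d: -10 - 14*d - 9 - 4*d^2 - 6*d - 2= -4*d^2 - 20*d - 21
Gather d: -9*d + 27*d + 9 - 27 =18*d - 18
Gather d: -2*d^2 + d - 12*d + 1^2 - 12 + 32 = -2*d^2 - 11*d + 21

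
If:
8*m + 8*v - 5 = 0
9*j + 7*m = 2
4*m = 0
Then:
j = 2/9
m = 0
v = 5/8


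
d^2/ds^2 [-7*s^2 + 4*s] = -14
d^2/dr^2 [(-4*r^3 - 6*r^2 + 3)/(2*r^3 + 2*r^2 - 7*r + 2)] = 2*(-8*r^6 - 168*r^5 - 84*r^4 + 150*r^2 - 210*r + 111)/(8*r^9 + 24*r^8 - 60*r^7 - 136*r^6 + 258*r^5 + 150*r^4 - 487*r^3 + 318*r^2 - 84*r + 8)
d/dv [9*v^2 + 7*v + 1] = 18*v + 7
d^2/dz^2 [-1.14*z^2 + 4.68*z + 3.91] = -2.28000000000000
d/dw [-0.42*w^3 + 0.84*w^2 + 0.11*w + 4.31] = -1.26*w^2 + 1.68*w + 0.11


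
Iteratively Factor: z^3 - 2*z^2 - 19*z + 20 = (z + 4)*(z^2 - 6*z + 5) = (z - 5)*(z + 4)*(z - 1)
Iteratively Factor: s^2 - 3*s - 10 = (s - 5)*(s + 2)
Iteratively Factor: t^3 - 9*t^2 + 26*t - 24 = (t - 3)*(t^2 - 6*t + 8) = (t - 4)*(t - 3)*(t - 2)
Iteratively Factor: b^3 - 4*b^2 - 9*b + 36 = (b - 3)*(b^2 - b - 12) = (b - 4)*(b - 3)*(b + 3)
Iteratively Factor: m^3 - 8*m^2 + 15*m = (m)*(m^2 - 8*m + 15) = m*(m - 3)*(m - 5)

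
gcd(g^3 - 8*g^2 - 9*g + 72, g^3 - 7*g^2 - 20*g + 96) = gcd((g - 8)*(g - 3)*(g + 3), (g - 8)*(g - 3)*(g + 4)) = g^2 - 11*g + 24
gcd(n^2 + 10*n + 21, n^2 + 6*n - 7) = n + 7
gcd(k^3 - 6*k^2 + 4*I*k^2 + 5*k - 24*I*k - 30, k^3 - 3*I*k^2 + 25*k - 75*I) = k + 5*I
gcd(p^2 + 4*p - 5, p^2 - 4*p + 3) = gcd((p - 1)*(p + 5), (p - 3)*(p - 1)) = p - 1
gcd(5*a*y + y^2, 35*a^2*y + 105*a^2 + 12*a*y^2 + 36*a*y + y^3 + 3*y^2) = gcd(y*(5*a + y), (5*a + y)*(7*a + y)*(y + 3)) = 5*a + y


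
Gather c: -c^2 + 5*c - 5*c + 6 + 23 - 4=25 - c^2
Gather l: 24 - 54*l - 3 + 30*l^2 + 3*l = 30*l^2 - 51*l + 21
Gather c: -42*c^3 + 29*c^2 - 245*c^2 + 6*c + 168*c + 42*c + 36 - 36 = -42*c^3 - 216*c^2 + 216*c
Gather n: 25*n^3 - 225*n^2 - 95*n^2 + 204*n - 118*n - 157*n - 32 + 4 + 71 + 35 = 25*n^3 - 320*n^2 - 71*n + 78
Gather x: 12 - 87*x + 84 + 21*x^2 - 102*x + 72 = 21*x^2 - 189*x + 168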